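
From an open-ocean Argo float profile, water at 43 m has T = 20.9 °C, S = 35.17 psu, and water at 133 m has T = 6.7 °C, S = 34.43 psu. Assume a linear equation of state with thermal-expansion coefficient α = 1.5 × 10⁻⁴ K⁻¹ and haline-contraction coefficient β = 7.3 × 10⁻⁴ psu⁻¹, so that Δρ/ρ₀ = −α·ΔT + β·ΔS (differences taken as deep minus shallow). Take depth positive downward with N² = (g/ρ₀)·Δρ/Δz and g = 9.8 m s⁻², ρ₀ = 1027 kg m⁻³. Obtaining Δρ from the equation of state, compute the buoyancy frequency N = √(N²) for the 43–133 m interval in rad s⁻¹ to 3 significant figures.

ΔT = -14.2 K, ΔS = -0.74 psu (deep − shallow).
Δρ/ρ₀ = −αΔT + βΔS = 2.13 × 10⁻³ − 5.402 × 10⁻⁴ = 1.5898 × 10⁻³, so Δρ ≈ 1.633 kg m⁻³.
N² = (g/ρ₀)·Δρ/Δz = g·(Δρ/ρ₀)/Δz = 9.8 × 1.5898 × 10⁻³ / 90 = 1.7311 × 10⁻⁴ s⁻².
N = √(1.7311 × 10⁻⁴) = 0.013157 rad s⁻¹ ≈ 0.0132 rad s⁻¹.

0.0132 rad s⁻¹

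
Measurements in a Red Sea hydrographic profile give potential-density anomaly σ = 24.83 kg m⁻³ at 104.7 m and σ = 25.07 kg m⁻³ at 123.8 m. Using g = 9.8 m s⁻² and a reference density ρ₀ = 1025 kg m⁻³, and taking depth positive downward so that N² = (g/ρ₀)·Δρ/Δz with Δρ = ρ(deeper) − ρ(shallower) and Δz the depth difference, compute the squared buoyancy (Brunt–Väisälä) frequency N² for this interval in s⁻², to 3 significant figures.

1.20 × 10⁻⁴ s⁻²

Δρ = 1025.07 − 1024.83 = 0.24 kg m⁻³ over Δz = 123.8 − 104.7 = 19.1 m.
N² = (9.8/1025) × (0.24/19.1) = 1.2014 × 10⁻⁴ s⁻² ≈ 1.20 × 10⁻⁴ s⁻².
A positive N² confirms static stability across the interval.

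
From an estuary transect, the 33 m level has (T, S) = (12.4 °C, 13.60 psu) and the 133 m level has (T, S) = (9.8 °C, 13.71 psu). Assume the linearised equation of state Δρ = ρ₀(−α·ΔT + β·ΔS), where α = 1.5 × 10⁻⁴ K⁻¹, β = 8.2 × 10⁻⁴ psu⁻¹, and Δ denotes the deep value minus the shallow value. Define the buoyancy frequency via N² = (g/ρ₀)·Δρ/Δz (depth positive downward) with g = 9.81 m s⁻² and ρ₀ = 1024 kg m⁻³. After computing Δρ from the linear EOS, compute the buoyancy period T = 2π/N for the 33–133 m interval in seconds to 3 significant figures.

ΔT = -2.6 K, ΔS = +0.11 psu (deep − shallow).
Δρ/ρ₀ = −αΔT + βΔS = 3.90 × 10⁻⁴ + 9.02 × 10⁻⁵ = 4.802 × 10⁻⁴, so Δρ ≈ 0.4917 kg m⁻³.
N² = (g/ρ₀)·Δρ/Δz = g·(Δρ/ρ₀)/Δz = 9.81 × 4.802 × 10⁻⁴ / 100 = 4.7108 × 10⁻⁵ s⁻².
N = √(4.7108 × 10⁻⁵) = 6.8635 × 10⁻³ rad s⁻¹ → T = 2π/N = 915.45 s ≈ 915 s.

915 s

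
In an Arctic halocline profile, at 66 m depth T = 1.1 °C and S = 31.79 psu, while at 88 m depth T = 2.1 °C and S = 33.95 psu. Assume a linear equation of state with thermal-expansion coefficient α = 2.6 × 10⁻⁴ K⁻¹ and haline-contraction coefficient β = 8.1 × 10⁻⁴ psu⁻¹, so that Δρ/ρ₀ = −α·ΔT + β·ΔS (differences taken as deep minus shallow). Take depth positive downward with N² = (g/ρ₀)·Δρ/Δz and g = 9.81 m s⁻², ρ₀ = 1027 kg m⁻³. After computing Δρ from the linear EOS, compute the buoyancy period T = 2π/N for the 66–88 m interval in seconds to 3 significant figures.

ΔT = +1.0 K, ΔS = +2.16 psu (deep − shallow).
Δρ/ρ₀ = −αΔT + βΔS = -2.60 × 10⁻⁴ + 1.7496 × 10⁻³ = 1.4896 × 10⁻³, so Δρ ≈ 1.530 kg m⁻³.
N² = (g/ρ₀)·Δρ/Δz = g·(Δρ/ρ₀)/Δz = 9.81 × 1.4896 × 10⁻³ / 22 = 6.6423 × 10⁻⁴ s⁻².
N = √(6.6423 × 10⁻⁴) = 0.025773 rad s⁻¹ → T = 2π/N = 243.79 s ≈ 244 s.

244 s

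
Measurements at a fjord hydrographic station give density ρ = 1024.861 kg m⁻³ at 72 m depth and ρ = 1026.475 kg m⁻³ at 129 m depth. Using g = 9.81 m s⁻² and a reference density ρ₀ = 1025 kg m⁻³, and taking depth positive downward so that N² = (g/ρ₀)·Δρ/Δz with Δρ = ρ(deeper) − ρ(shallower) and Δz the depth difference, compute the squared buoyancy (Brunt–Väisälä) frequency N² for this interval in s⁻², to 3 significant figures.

2.71 × 10⁻⁴ s⁻²

Δρ = 1026.475 − 1024.861 = 1.614 kg m⁻³ over Δz = 129 − 72 = 57 m.
N² = (9.81/1025) × (1.614/57) = 2.7100 × 10⁻⁴ s⁻² ≈ 2.71 × 10⁻⁴ s⁻².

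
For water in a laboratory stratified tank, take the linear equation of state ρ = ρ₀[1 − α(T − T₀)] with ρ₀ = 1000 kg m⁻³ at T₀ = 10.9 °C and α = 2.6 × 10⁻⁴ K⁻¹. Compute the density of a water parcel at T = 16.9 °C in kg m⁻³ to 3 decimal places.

998.440 kg m⁻³

T − T₀ = +6.0 K.
Bracket = 1 − α·(+6.0) = 1 + (-1.56 × 10⁻³) = 0.9984400.
ρ = 1000 × 0.9984400 = 998.440 kg m⁻³.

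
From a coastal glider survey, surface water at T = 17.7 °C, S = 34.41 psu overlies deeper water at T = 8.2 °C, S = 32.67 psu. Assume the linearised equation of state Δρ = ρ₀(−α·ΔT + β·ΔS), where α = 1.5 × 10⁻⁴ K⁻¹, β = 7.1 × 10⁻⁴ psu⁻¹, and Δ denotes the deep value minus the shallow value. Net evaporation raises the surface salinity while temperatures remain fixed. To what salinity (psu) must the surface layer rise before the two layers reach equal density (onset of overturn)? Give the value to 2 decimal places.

34.68 psu

Neutral buoyancy requires −α(T_deep − T_surf) + β(S_deep − S_surf′) = 0.
S_surf′ = S_deep − (α/β)·ΔT = 32.67 − (1.5 × 10⁻⁴/7.1 × 10⁻⁴)·(-9.5) = 34.6770 psu.
Increase required: 34.6770 − 34.41 = 0.2670 psu.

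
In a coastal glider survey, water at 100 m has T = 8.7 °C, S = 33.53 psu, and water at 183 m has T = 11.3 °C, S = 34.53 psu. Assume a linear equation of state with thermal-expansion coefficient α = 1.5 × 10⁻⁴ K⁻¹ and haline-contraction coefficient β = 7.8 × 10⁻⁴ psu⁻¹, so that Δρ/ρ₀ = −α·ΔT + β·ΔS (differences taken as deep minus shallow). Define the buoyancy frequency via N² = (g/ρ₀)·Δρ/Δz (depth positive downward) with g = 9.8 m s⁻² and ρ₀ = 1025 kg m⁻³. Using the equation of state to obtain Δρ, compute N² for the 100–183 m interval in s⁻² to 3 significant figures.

4.60 × 10⁻⁵ s⁻²

ΔT = +2.6 K, ΔS = +1.00 psu (deep − shallow).
Δρ/ρ₀ = −αΔT + βΔS = -3.90 × 10⁻⁴ + 7.80 × 10⁻⁴ = 3.90 × 10⁻⁴, so Δρ ≈ 0.3997 kg m⁻³.
N² = (g/ρ₀)·Δρ/Δz = g·(Δρ/ρ₀)/Δz = 9.8 × 3.90 × 10⁻⁴ / 83 = 4.6048 × 10⁻⁵ s⁻² ≈ 4.60 × 10⁻⁵ s⁻².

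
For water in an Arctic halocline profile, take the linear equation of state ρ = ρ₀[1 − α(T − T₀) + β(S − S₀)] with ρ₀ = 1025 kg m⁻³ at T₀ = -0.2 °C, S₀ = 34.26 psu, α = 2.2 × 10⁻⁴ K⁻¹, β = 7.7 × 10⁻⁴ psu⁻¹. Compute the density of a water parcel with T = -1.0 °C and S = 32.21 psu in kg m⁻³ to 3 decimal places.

T − T₀ = -0.8 K, S − S₀ = -2.05 psu.
Bracket = 1 − α·(-0.8) + β·(-2.05) = 1 + (-1.4025 × 10⁻³) = 0.9985975.
ρ = 1025 × 0.9985975 = 1023.562 kg m⁻³.

1023.562 kg m⁻³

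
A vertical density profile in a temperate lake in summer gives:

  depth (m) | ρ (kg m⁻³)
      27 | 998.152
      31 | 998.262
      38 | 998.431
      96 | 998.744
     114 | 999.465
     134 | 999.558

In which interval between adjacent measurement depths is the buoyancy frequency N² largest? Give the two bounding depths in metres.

Compute the density gradient over each adjacent pair:
  27–31 m: Δρ/Δz = 0.110/4 = 0.028 kg m⁻⁴
  31–38 m: Δρ/Δz = 0.169/7 = 0.024 kg m⁻⁴
  38–96 m: Δρ/Δz = 0.313/58 = 5.4 × 10⁻³ kg m⁻⁴
  96–114 m: Δρ/Δz = 0.721/18 = 0.040 kg m⁻⁴
  114–134 m: Δρ/Δz = 0.093/20 = 4.6 × 10⁻³ kg m⁻⁴
The largest gradient is in the 96–114 m interval — the pycnocline.

96–114 m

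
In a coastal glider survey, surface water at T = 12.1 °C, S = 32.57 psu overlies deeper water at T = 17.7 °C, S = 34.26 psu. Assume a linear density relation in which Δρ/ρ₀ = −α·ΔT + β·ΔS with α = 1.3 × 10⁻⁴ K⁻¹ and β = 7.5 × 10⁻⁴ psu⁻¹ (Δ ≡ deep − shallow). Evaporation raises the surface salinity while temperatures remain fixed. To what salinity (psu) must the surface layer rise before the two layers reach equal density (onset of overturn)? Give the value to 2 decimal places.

Neutral buoyancy requires −α(T_deep − T_surf) + β(S_deep − S_surf′) = 0.
S_surf′ = S_deep − (α/β)·ΔT = 34.26 − (1.3 × 10⁻⁴/7.5 × 10⁻⁴)·(+5.6) = 33.2893 psu.
Increase required: 33.2893 − 32.57 = 0.7193 psu.

33.29 psu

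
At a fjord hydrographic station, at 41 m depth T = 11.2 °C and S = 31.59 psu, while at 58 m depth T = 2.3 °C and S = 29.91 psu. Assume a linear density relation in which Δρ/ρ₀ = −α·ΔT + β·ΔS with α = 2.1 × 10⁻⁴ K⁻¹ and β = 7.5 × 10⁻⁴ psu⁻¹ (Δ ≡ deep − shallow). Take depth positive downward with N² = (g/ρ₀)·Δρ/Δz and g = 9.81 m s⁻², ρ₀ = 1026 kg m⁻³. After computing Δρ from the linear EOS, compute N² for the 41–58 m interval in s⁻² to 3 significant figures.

ΔT = -8.9 K, ΔS = -1.68 psu (deep − shallow).
Δρ/ρ₀ = −αΔT + βΔS = 1.869 × 10⁻³ − 1.26 × 10⁻³ = 6.09 × 10⁻⁴, so Δρ ≈ 0.6248 kg m⁻³.
N² = (g/ρ₀)·Δρ/Δz = g·(Δρ/ρ₀)/Δz = 9.81 × 6.09 × 10⁻⁴ / 17 = 3.5143 × 10⁻⁴ s⁻² ≈ 3.51 × 10⁻⁴ s⁻².

3.51 × 10⁻⁴ s⁻²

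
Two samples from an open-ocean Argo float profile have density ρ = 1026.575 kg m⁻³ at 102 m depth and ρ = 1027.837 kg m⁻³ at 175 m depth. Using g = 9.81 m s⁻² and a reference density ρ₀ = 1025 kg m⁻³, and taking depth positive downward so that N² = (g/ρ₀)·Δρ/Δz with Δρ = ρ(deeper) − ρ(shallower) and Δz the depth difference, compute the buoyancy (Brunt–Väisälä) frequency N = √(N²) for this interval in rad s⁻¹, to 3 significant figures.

0.0129 rad s⁻¹

Δρ = 1027.837 − 1026.575 = 1.262 kg m⁻³ over Δz = 175 − 102 = 73 m.
N² = (9.81/1025) × (1.262/73) = 1.6546 × 10⁻⁴ s⁻².
N = √(1.6546 × 10⁻⁴) = 0.012863 rad s⁻¹ ≈ 0.0129 rad s⁻¹.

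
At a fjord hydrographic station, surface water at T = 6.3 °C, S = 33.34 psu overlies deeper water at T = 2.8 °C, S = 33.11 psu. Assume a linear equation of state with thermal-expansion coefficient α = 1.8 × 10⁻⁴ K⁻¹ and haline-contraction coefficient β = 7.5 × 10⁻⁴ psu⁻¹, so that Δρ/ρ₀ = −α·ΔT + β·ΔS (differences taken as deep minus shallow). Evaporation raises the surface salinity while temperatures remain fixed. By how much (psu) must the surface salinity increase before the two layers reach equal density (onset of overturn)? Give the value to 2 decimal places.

Neutral buoyancy requires −α(T_deep − T_surf) + β(S_deep − S_surf′) = 0.
S_surf′ = S_deep − (α/β)·ΔT = 33.11 − (1.8 × 10⁻⁴/7.5 × 10⁻⁴)·(-3.5) = 33.9500 psu.
Increase required: 33.9500 − 33.34 = 0.6100 psu.

0.61 psu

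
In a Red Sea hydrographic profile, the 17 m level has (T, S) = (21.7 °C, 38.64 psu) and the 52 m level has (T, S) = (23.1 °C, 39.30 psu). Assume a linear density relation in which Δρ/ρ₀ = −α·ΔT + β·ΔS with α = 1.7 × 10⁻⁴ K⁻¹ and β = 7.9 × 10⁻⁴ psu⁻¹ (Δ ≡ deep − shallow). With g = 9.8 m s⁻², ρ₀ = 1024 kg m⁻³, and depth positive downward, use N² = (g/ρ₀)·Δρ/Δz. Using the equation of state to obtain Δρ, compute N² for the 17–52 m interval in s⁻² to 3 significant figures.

7.94 × 10⁻⁵ s⁻²

ΔT = +1.4 K, ΔS = +0.66 psu (deep − shallow).
Δρ/ρ₀ = −αΔT + βΔS = -2.38 × 10⁻⁴ + 5.214 × 10⁻⁴ = 2.834 × 10⁻⁴, so Δρ ≈ 0.2902 kg m⁻³.
N² = (g/ρ₀)·Δρ/Δz = g·(Δρ/ρ₀)/Δz = 9.8 × 2.834 × 10⁻⁴ / 35 = 7.9352 × 10⁻⁵ s⁻² ≈ 7.94 × 10⁻⁵ s⁻².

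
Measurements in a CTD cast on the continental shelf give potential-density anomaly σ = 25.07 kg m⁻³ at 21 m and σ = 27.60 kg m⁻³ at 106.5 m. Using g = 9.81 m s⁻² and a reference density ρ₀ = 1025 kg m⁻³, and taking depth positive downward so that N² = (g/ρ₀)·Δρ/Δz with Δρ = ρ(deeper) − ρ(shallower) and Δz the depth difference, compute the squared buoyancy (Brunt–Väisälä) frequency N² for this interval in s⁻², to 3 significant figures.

Δρ = 1027.60 − 1025.07 = 2.53 kg m⁻³ over Δz = 106.5 − 21 = 85.5 m.
N² = (9.81/1025) × (2.53/85.5) = 2.8320 × 10⁻⁴ s⁻² ≈ 2.83 × 10⁻⁴ s⁻².
N² > 0, so the interval is statically stable.

2.83 × 10⁻⁴ s⁻²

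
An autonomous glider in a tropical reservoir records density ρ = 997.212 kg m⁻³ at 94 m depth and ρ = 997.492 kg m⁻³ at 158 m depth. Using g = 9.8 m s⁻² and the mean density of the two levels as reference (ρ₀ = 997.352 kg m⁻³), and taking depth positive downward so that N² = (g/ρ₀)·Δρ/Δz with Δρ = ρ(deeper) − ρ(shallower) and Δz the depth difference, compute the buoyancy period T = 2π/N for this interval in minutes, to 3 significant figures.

Δρ = 997.492 − 997.212 = 0.280 kg m⁻³ over Δz = 158 − 94 = 64 m.
N² = (9.8/997.352) × (0.280/64) = 4.2989 × 10⁻⁵ s⁻².
N = √(4.2989 × 10⁻⁵) = 6.5566 × 10⁻³ rad s⁻¹, so T = 2π/N = 958.30 s = 15.972 min ≈ 16.0 min.

16.0 min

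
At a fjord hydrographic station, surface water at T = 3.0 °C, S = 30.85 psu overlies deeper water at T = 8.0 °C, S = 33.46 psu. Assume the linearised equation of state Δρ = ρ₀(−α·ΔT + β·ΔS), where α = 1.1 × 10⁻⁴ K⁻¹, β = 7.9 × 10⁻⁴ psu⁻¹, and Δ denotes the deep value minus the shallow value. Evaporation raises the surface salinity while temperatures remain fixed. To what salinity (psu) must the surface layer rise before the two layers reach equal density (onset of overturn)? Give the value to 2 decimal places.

Neutral buoyancy requires −α(T_deep − T_surf) + β(S_deep − S_surf′) = 0.
S_surf′ = S_deep − (α/β)·ΔT = 33.46 − (1.1 × 10⁻⁴/7.9 × 10⁻⁴)·(+5.0) = 32.7638 psu.
Increase required: 32.7638 − 30.85 = 1.9138 psu.

32.76 psu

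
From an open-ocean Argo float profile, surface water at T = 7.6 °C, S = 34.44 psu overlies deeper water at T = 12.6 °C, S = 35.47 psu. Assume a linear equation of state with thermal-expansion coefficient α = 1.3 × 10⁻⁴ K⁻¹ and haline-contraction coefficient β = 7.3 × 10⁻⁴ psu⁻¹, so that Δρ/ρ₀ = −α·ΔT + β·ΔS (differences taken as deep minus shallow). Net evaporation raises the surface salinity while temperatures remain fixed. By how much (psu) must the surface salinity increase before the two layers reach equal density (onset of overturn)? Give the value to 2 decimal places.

Neutral buoyancy requires −α(T_deep − T_surf) + β(S_deep − S_surf′) = 0.
S_surf′ = S_deep − (α/β)·ΔT = 35.47 − (1.3 × 10⁻⁴/7.3 × 10⁻⁴)·(+5.0) = 34.5796 psu.
Increase required: 34.5796 − 34.44 = 0.1396 psu.

0.14 psu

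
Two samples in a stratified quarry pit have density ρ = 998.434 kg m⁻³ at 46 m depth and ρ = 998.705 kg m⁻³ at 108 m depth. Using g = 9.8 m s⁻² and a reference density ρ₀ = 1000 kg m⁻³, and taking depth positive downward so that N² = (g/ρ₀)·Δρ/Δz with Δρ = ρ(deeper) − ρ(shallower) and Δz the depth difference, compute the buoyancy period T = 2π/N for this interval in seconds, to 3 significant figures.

Δρ = 998.705 − 998.434 = 0.271 kg m⁻³ over Δz = 108 − 46 = 62 m.
N² = (9.8/1000) × (0.271/62) = 4.2835 × 10⁻⁵ s⁻².
N = √(4.2835 × 10⁻⁵) = 6.5448 × 10⁻³ rad s⁻¹, so T = 2π/N = 960.03 s ≈ 960 s.
N² > 0, so the interval is statically stable.

960 s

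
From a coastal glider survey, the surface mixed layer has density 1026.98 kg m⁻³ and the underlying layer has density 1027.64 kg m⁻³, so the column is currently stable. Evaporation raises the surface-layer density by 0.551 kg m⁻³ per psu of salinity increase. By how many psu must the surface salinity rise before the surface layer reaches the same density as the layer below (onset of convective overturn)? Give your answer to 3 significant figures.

1.20 psu

Density deficit of the surface layer: 1027.64 − 1026.98 = 0.66 kg m⁻³.
Required change = 0.66 / 0.551 = 1.20 psu.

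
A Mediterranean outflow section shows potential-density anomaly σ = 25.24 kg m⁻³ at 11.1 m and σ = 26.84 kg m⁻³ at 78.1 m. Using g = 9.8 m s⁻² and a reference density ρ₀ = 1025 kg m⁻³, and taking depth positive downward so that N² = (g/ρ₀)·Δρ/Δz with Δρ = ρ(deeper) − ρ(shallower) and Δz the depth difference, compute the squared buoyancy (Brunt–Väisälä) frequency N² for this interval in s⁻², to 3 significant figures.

2.28 × 10⁻⁴ s⁻²

Δρ = 1026.84 − 1025.24 = 1.60 kg m⁻³ over Δz = 78.1 − 11.1 = 67 m.
N² = (9.8/1025) × (1.60/67) = 2.2832 × 10⁻⁴ s⁻² ≈ 2.28 × 10⁻⁴ s⁻².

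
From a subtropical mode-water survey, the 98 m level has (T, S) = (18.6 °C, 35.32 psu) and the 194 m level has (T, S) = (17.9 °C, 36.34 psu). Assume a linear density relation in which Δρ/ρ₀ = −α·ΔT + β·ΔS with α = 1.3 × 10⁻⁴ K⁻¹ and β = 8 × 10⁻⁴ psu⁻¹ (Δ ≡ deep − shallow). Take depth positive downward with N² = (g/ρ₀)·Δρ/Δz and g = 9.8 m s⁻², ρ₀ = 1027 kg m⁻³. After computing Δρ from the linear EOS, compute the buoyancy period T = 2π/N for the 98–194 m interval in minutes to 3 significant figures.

10.9 min

ΔT = -0.7 K, ΔS = +1.02 psu (deep − shallow).
Δρ/ρ₀ = −αΔT + βΔS = 9.10 × 10⁻⁵ + 8.16 × 10⁻⁴ = 9.07 × 10⁻⁴, so Δρ ≈ 0.9315 kg m⁻³.
N² = (g/ρ₀)·Δρ/Δz = g·(Δρ/ρ₀)/Δz = 9.8 × 9.07 × 10⁻⁴ / 96 = 9.2590 × 10⁻⁵ s⁻².
N = √(9.2590 × 10⁻⁵) = 9.6224 × 10⁻³ rad s⁻¹ → T = 2π/N = 652.97 s = 10.883 min ≈ 10.9 min.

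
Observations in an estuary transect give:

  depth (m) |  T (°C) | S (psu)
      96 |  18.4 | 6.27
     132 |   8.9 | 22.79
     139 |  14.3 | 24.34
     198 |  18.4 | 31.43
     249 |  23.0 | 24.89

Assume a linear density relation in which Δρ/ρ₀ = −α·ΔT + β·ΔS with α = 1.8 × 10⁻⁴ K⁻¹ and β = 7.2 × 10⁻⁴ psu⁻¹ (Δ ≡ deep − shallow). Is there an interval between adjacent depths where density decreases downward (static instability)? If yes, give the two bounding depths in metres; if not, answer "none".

Evaluate Δρ/ρ₀ = −αΔT + βΔS across each adjacent pair:
  96–132 m: −αΔT+βΔS = −(1.8 × 10⁻⁴)(-9.5)+(7.2 × 10⁻⁴)(+16.52) = 0.014 → stable
  132–139 m: −αΔT+βΔS = −(1.8 × 10⁻⁴)(+5.4)+(7.2 × 10⁻⁴)(+1.55) = 1.4 × 10⁻⁴ → stable
  139–198 m: −αΔT+βΔS = −(1.8 × 10⁻⁴)(+4.1)+(7.2 × 10⁻⁴)(+7.09) = 4.4 × 10⁻³ → stable
  198–249 m: −αΔT+βΔS = −(1.8 × 10⁻⁴)(+4.6)+(7.2 × 10⁻⁴)(-6.54) = -5.5 × 10⁻³ → UNSTABLE
The 198–249 m interval has Δρ < 0: lighter water underlies denser water.

198–249 m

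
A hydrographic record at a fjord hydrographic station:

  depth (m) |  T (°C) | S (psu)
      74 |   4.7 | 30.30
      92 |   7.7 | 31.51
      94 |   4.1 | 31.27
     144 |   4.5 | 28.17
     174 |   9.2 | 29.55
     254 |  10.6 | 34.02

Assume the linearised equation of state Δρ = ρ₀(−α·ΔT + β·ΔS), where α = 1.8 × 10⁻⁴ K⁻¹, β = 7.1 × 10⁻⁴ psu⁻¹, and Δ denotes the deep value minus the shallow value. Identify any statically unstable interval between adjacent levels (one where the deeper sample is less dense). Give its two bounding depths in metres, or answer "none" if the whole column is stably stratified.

Evaluate Δρ/ρ₀ = −αΔT + βΔS across each adjacent pair:
  74–92 m: −αΔT+βΔS = −(1.8 × 10⁻⁴)(+3.0)+(7.1 × 10⁻⁴)(+1.21) = 3.2 × 10⁻⁴ → stable
  92–94 m: −αΔT+βΔS = −(1.8 × 10⁻⁴)(-3.6)+(7.1 × 10⁻⁴)(-0.24) = 4.8 × 10⁻⁴ → stable
  94–144 m: −αΔT+βΔS = −(1.8 × 10⁻⁴)(+0.4)+(7.1 × 10⁻⁴)(-3.10) = -2.3 × 10⁻³ → UNSTABLE
  144–174 m: −αΔT+βΔS = −(1.8 × 10⁻⁴)(+4.7)+(7.1 × 10⁻⁴)(+1.38) = 1.3 × 10⁻⁴ → stable
  174–254 m: −αΔT+βΔS = −(1.8 × 10⁻⁴)(+1.4)+(7.1 × 10⁻⁴)(+4.47) = 2.9 × 10⁻³ → stable
The 94–144 m interval has Δρ < 0: lighter water underlies denser water.

94–144 m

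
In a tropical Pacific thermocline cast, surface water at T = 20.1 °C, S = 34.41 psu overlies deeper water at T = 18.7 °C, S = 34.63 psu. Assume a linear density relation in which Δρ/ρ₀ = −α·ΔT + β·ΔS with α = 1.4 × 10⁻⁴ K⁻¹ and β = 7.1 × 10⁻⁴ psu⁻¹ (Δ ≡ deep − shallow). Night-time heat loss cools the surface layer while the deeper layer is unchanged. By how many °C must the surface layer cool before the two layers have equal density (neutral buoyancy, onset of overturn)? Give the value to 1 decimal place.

2.5 °C

Neutral buoyancy requires Δρ = 0, i.e. −α(T_deep − T_surf′) + β(S_deep − S_surf) = 0.
T_surf′ = T_deep − (β/α)·ΔS = 18.7 − (7.1 × 10⁻⁴/1.4 × 10⁻⁴)·(+0.22) = 17.584 °C.
Cooling required: 20.1 − (17.584) = 2.516 °C.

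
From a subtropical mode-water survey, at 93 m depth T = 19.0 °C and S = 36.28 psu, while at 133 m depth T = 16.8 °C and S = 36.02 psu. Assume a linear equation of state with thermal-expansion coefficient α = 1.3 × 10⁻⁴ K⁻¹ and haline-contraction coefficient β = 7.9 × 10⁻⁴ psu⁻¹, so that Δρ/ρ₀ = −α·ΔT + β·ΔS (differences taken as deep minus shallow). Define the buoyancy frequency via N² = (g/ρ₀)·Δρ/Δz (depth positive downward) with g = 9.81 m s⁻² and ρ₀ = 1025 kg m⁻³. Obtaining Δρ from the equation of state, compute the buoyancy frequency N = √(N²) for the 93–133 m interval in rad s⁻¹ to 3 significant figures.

4.45 × 10⁻³ rad s⁻¹

ΔT = -2.2 K, ΔS = -0.26 psu (deep − shallow).
Δρ/ρ₀ = −αΔT + βΔS = 2.86 × 10⁻⁴ − 2.054 × 10⁻⁴ = 8.06 × 10⁻⁵, so Δρ ≈ 0.08262 kg m⁻³.
N² = (g/ρ₀)·Δρ/Δz = g·(Δρ/ρ₀)/Δz = 9.81 × 8.06 × 10⁻⁵ / 40 = 1.9767 × 10⁻⁵ s⁻².
N = √(1.9767 × 10⁻⁵) = 4.4460 × 10⁻³ rad s⁻¹ ≈ 4.45 × 10⁻³ rad s⁻¹.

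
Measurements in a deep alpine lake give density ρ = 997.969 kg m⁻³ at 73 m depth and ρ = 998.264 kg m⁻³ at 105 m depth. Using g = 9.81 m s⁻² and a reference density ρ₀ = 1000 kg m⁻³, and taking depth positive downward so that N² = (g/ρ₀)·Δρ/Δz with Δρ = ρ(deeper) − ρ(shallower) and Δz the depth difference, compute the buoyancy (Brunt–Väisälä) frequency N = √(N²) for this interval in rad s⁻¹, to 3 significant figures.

Δρ = 998.264 − 997.969 = 0.295 kg m⁻³ over Δz = 105 − 73 = 32 m.
N² = (9.81/1000) × (0.295/32) = 9.0436 × 10⁻⁵ s⁻².
N = √(9.0436 × 10⁻⁵) = 9.5098 × 10⁻³ rad s⁻¹ ≈ 9.51 × 10⁻³ rad s⁻¹.

9.51 × 10⁻³ rad s⁻¹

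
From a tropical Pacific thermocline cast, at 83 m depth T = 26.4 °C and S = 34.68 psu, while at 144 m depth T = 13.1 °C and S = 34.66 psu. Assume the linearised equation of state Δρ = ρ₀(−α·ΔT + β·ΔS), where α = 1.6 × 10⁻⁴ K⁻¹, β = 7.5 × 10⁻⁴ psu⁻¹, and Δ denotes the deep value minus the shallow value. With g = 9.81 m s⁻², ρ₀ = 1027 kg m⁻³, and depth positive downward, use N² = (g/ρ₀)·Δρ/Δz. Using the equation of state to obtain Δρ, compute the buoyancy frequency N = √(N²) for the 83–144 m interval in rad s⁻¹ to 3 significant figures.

ΔT = -13.3 K, ΔS = -0.02 psu (deep − shallow).
Δρ/ρ₀ = −αΔT + βΔS = 2.128 × 10⁻³ − 1.50 × 10⁻⁵ = 2.113 × 10⁻³, so Δρ ≈ 2.170 kg m⁻³.
N² = (g/ρ₀)·Δρ/Δz = g·(Δρ/ρ₀)/Δz = 9.81 × 2.113 × 10⁻³ / 61 = 3.3981 × 10⁻⁴ s⁻².
N = √(3.3981 × 10⁻⁴) = 0.018434 rad s⁻¹ ≈ 0.0184 rad s⁻¹.

0.0184 rad s⁻¹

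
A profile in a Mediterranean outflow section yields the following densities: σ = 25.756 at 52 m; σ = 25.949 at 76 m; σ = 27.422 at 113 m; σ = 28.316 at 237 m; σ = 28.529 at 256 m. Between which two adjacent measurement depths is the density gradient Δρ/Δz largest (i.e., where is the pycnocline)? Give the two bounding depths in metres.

Compute the density gradient over each adjacent pair:
  52–76 m: Δρ/Δz = 0.193/24 = 8.0 × 10⁻³ kg m⁻⁴
  76–113 m: Δρ/Δz = 1.473/37 = 0.040 kg m⁻⁴
  113–237 m: Δρ/Δz = 0.894/124 = 7.2 × 10⁻³ kg m⁻⁴
  237–256 m: Δρ/Δz = 0.213/19 = 0.011 kg m⁻⁴
The largest gradient is in the 76–113 m interval — the pycnocline.

76–113 m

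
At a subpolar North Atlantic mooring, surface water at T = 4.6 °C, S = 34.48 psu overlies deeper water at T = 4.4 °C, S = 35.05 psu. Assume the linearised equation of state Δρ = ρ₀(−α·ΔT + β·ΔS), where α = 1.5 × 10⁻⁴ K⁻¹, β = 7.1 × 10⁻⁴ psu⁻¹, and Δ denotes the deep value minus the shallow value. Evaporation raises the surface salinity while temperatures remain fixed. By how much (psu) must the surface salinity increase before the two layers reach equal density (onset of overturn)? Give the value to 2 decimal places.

0.61 psu

Neutral buoyancy requires −α(T_deep − T_surf) + β(S_deep − S_surf′) = 0.
S_surf′ = S_deep − (α/β)·ΔT = 35.05 − (1.5 × 10⁻⁴/7.1 × 10⁻⁴)·(-0.2) = 35.0923 psu.
Increase required: 35.0923 − 34.48 = 0.6123 psu.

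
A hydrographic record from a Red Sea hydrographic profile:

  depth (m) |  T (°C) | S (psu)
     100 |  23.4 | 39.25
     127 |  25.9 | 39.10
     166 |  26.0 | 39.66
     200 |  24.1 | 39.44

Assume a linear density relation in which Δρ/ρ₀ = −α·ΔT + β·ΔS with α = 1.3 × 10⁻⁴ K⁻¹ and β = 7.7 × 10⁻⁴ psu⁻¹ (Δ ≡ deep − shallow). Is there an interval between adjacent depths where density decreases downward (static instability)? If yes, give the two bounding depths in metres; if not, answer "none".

Evaluate Δρ/ρ₀ = −αΔT + βΔS across each adjacent pair:
  100–127 m: −αΔT+βΔS = −(1.3 × 10⁻⁴)(+2.5)+(7.7 × 10⁻⁴)(-0.15) = -4.4 × 10⁻⁴ → UNSTABLE
  127–166 m: −αΔT+βΔS = −(1.3 × 10⁻⁴)(+0.1)+(7.7 × 10⁻⁴)(+0.56) = 4.2 × 10⁻⁴ → stable
  166–200 m: −αΔT+βΔS = −(1.3 × 10⁻⁴)(-1.9)+(7.7 × 10⁻⁴)(-0.22) = 7.8 × 10⁻⁵ → stable
The 100–127 m interval has Δρ < 0: lighter water underlies denser water.

100–127 m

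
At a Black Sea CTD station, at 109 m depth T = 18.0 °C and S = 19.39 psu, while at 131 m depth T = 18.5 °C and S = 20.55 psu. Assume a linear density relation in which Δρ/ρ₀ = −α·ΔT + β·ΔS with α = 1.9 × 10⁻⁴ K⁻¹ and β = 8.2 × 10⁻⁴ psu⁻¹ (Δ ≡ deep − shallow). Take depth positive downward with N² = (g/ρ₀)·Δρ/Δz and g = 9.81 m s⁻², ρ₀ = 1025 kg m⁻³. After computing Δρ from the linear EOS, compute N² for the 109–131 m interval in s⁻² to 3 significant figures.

3.82 × 10⁻⁴ s⁻²

ΔT = +0.5 K, ΔS = +1.16 psu (deep − shallow).
Δρ/ρ₀ = −αΔT + βΔS = -9.50 × 10⁻⁵ + 9.512 × 10⁻⁴ = 8.562 × 10⁻⁴, so Δρ ≈ 0.8776 kg m⁻³.
N² = (g/ρ₀)·Δρ/Δz = g·(Δρ/ρ₀)/Δz = 9.81 × 8.562 × 10⁻⁴ / 22 = 3.8179 × 10⁻⁴ s⁻² ≈ 3.82 × 10⁻⁴ s⁻².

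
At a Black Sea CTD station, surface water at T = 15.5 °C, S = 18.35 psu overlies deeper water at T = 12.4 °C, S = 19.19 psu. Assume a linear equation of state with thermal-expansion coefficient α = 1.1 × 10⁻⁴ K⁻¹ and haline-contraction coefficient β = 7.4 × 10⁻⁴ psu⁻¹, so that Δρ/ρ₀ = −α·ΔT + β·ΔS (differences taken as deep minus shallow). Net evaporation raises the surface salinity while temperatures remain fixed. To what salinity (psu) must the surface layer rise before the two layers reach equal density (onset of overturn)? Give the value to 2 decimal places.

19.65 psu

Neutral buoyancy requires −α(T_deep − T_surf) + β(S_deep − S_surf′) = 0.
S_surf′ = S_deep − (α/β)·ΔT = 19.19 − (1.1 × 10⁻⁴/7.4 × 10⁻⁴)·(-3.1) = 19.6508 psu.
Increase required: 19.6508 − 18.35 = 1.3008 psu.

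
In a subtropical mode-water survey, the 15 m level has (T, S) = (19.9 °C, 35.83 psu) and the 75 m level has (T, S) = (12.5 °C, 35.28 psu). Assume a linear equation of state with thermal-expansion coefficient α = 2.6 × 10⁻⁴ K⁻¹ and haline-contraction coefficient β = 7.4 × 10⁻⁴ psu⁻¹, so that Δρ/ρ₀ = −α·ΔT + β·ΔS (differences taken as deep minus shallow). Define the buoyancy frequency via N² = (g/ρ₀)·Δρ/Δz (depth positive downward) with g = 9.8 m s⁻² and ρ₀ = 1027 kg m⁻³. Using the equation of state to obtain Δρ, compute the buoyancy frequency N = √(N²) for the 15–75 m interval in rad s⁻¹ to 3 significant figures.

0.0157 rad s⁻¹

ΔT = -7.4 K, ΔS = -0.55 psu (deep − shallow).
Δρ/ρ₀ = −αΔT + βΔS = 1.924 × 10⁻³ − 4.07 × 10⁻⁴ = 1.517 × 10⁻³, so Δρ ≈ 1.558 kg m⁻³.
N² = (g/ρ₀)·Δρ/Δz = g·(Δρ/ρ₀)/Δz = 9.8 × 1.517 × 10⁻³ / 60 = 2.4778 × 10⁻⁴ s⁻².
N = √(2.4778 × 10⁻⁴) = 0.015741 rad s⁻¹ ≈ 0.0157 rad s⁻¹.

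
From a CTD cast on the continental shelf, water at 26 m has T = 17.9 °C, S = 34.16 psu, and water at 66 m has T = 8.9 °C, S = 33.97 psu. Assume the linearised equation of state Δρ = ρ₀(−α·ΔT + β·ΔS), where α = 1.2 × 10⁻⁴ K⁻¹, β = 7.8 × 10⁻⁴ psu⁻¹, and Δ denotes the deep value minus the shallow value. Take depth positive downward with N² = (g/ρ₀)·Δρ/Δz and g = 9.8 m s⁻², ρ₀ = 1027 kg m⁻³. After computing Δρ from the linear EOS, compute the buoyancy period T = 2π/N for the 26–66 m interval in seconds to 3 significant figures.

416 s

ΔT = -9.0 K, ΔS = -0.19 psu (deep − shallow).
Δρ/ρ₀ = −αΔT + βΔS = 1.08 × 10⁻³ − 1.482 × 10⁻⁴ = 9.318 × 10⁻⁴, so Δρ ≈ 0.9570 kg m⁻³.
N² = (g/ρ₀)·Δρ/Δz = g·(Δρ/ρ₀)/Δz = 9.8 × 9.318 × 10⁻⁴ / 40 = 2.2829 × 10⁻⁴ s⁻².
N = √(2.2829 × 10⁻⁴) = 0.015109 rad s⁻¹ → T = 2π/N = 415.86 s ≈ 416 s.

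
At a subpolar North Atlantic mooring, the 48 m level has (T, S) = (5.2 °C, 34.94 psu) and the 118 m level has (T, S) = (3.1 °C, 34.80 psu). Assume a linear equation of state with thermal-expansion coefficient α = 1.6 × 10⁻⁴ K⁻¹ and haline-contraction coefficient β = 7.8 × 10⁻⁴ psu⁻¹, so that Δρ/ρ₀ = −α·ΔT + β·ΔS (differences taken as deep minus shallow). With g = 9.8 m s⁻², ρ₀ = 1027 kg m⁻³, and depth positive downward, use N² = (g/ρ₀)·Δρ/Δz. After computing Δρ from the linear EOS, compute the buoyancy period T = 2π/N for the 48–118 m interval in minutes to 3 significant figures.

ΔT = -2.1 K, ΔS = -0.14 psu (deep − shallow).
Δρ/ρ₀ = −αΔT + βΔS = 3.36 × 10⁻⁴ − 1.092 × 10⁻⁴ = 2.268 × 10⁻⁴, so Δρ ≈ 0.2329 kg m⁻³.
N² = (g/ρ₀)·Δρ/Δz = g·(Δρ/ρ₀)/Δz = 9.8 × 2.268 × 10⁻⁴ / 70 = 3.1752 × 10⁻⁵ s⁻².
N = √(3.1752 × 10⁻⁵) = 5.6349 × 10⁻³ rad s⁻¹ → T = 2π/N = 1.1150 × 10³ s = 18.583 min ≈ 18.6 min.

18.6 min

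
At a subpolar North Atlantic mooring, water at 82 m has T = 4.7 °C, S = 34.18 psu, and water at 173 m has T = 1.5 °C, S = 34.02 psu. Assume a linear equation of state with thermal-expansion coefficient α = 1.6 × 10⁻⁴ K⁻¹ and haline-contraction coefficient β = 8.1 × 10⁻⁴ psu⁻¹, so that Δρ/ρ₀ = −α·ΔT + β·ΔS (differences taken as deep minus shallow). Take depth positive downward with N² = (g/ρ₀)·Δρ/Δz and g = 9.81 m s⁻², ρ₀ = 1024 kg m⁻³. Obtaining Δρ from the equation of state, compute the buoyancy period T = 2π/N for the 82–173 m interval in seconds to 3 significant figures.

ΔT = -3.2 K, ΔS = -0.16 psu (deep − shallow).
Δρ/ρ₀ = −αΔT + βΔS = 5.12 × 10⁻⁴ − 1.296 × 10⁻⁴ = 3.824 × 10⁻⁴, so Δρ ≈ 0.3916 kg m⁻³.
N² = (g/ρ₀)·Δρ/Δz = g·(Δρ/ρ₀)/Δz = 9.81 × 3.824 × 10⁻⁴ / 91 = 4.1224 × 10⁻⁵ s⁻².
N = √(4.1224 × 10⁻⁵) = 6.4206 × 10⁻³ rad s⁻¹ → T = 2π/N = 978.60 s ≈ 979 s.

979 s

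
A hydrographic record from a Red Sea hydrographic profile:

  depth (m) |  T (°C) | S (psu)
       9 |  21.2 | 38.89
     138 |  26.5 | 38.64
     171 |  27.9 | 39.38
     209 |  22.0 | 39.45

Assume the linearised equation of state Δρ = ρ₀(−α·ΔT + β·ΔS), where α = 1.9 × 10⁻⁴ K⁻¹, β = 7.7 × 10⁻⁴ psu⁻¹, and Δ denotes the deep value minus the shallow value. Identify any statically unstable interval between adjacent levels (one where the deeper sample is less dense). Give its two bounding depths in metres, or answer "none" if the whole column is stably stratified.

Evaluate Δρ/ρ₀ = −αΔT + βΔS across each adjacent pair:
  9–138 m: −αΔT+βΔS = −(1.9 × 10⁻⁴)(+5.3)+(7.7 × 10⁻⁴)(-0.25) = -1.2 × 10⁻³ → UNSTABLE
  138–171 m: −αΔT+βΔS = −(1.9 × 10⁻⁴)(+1.4)+(7.7 × 10⁻⁴)(+0.74) = 3.0 × 10⁻⁴ → stable
  171–209 m: −αΔT+βΔS = −(1.9 × 10⁻⁴)(-5.9)+(7.7 × 10⁻⁴)(+0.07) = 1.2 × 10⁻³ → stable
The 9–138 m interval has Δρ < 0: lighter water underlies denser water.

9–138 m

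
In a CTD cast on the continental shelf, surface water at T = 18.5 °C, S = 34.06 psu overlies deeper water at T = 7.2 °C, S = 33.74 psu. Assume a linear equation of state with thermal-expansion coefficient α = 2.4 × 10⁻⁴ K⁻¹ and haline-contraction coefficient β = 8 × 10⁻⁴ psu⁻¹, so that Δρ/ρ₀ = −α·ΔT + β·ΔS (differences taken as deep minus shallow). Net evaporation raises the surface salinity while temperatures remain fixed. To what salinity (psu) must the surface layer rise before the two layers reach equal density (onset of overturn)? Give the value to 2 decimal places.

37.13 psu

Neutral buoyancy requires −α(T_deep − T_surf) + β(S_deep − S_surf′) = 0.
S_surf′ = S_deep − (α/β)·ΔT = 33.74 − (2.4 × 10⁻⁴/8 × 10⁻⁴)·(-11.3) = 37.1300 psu.
Increase required: 37.1300 − 34.06 = 3.0700 psu.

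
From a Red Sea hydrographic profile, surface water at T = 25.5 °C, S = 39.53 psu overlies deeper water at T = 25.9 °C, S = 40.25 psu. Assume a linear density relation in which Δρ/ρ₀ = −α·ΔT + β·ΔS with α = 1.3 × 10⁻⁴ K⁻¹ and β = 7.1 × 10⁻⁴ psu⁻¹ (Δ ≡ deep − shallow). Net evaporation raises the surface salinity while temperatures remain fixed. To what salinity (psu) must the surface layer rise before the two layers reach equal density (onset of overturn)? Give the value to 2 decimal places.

Neutral buoyancy requires −α(T_deep − T_surf) + β(S_deep − S_surf′) = 0.
S_surf′ = S_deep − (α/β)·ΔT = 40.25 − (1.3 × 10⁻⁴/7.1 × 10⁻⁴)·(+0.4) = 40.1768 psu.
Increase required: 40.1768 − 39.53 = 0.6468 psu.

40.18 psu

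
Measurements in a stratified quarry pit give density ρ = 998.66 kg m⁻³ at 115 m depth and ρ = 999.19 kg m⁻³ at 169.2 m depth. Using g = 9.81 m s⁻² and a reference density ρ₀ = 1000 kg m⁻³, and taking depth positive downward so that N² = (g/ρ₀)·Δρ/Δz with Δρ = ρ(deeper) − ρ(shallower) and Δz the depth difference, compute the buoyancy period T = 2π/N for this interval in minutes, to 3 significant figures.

Δρ = 999.19 − 998.66 = 0.53 kg m⁻³ over Δz = 169.2 − 115 = 54.2 m.
N² = (9.81/1000) × (0.53/54.2) = 9.5928 × 10⁻⁵ s⁻².
N = √(9.5928 × 10⁻⁵) = 9.7943 × 10⁻³ rad s⁻¹, so T = 2π/N = 641.51 s = 10.692 min ≈ 10.7 min.

10.7 min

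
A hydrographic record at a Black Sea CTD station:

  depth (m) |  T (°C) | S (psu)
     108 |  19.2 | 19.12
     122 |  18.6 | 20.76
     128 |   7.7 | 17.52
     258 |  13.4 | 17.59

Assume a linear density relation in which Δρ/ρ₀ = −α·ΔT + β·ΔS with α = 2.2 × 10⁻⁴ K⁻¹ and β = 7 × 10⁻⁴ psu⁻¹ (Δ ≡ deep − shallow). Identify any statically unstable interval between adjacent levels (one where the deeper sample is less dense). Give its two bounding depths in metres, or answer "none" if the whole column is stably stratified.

128–258 m

Evaluate Δρ/ρ₀ = −αΔT + βΔS across each adjacent pair:
  108–122 m: −αΔT+βΔS = −(2.2 × 10⁻⁴)(-0.6)+(7 × 10⁻⁴)(+1.64) = 1.3 × 10⁻³ → stable
  122–128 m: −αΔT+βΔS = −(2.2 × 10⁻⁴)(-10.9)+(7 × 10⁻⁴)(-3.24) = 1.3 × 10⁻⁴ → stable
  128–258 m: −αΔT+βΔS = −(2.2 × 10⁻⁴)(+5.7)+(7 × 10⁻⁴)(+0.07) = -1.2 × 10⁻³ → UNSTABLE
The 128–258 m interval has Δρ < 0: lighter water underlies denser water.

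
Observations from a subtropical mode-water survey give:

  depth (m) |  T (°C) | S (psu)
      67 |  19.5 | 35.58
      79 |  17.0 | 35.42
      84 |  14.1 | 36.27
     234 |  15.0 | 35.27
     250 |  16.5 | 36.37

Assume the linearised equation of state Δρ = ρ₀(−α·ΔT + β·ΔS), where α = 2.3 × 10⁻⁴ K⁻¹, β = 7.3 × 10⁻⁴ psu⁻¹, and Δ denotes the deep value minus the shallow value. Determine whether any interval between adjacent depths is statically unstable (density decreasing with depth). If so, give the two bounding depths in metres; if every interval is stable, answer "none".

84–234 m

Evaluate Δρ/ρ₀ = −αΔT + βΔS across each adjacent pair:
  67–79 m: −αΔT+βΔS = −(2.3 × 10⁻⁴)(-2.5)+(7.3 × 10⁻⁴)(-0.16) = 4.6 × 10⁻⁴ → stable
  79–84 m: −αΔT+βΔS = −(2.3 × 10⁻⁴)(-2.9)+(7.3 × 10⁻⁴)(+0.85) = 1.3 × 10⁻³ → stable
  84–234 m: −αΔT+βΔS = −(2.3 × 10⁻⁴)(+0.9)+(7.3 × 10⁻⁴)(-1.00) = -9.4 × 10⁻⁴ → UNSTABLE
  234–250 m: −αΔT+βΔS = −(2.3 × 10⁻⁴)(+1.5)+(7.3 × 10⁻⁴)(+1.10) = 4.6 × 10⁻⁴ → stable
The 84–234 m interval has Δρ < 0: lighter water underlies denser water.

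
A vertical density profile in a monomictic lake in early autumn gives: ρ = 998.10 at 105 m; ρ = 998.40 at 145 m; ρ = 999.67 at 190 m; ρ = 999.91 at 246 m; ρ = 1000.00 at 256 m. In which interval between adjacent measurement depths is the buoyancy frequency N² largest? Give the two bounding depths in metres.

145–190 m

Compute the density gradient over each adjacent pair:
  105–145 m: Δρ/Δz = 0.30/40 = 7.5 × 10⁻³ kg m⁻⁴
  145–190 m: Δρ/Δz = 1.27/45 = 0.028 kg m⁻⁴
  190–246 m: Δρ/Δz = 0.24/56 = 4.3 × 10⁻³ kg m⁻⁴
  246–256 m: Δρ/Δz = 0.09/10 = 9.0 × 10⁻³ kg m⁻⁴
The largest gradient is in the 145–190 m interval — the pycnocline.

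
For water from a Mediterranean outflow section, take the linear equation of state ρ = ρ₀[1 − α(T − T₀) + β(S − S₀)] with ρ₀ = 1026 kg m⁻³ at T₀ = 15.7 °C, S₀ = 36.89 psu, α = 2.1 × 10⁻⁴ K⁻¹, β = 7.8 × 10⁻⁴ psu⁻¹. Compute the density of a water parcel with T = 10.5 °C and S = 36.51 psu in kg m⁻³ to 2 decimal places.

T − T₀ = -5.2 K, S − S₀ = -0.38 psu.
Bracket = 1 − α·(-5.2) + β·(-0.38) = 1 + (7.956 × 10⁻⁴) = 1.0007956.
ρ = 1026 × 1.0007956 = 1026.82 kg m⁻³.

1026.82 kg m⁻³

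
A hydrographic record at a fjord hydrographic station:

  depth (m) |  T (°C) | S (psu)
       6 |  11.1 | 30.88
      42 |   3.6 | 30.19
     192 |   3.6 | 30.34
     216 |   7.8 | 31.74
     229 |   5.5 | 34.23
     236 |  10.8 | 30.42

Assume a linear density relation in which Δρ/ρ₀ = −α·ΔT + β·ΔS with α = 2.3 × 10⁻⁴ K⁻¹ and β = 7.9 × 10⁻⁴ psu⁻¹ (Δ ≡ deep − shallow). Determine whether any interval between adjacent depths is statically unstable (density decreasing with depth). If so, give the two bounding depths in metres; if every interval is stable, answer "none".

Evaluate Δρ/ρ₀ = −αΔT + βΔS across each adjacent pair:
  6–42 m: −αΔT+βΔS = −(2.3 × 10⁻⁴)(-7.5)+(7.9 × 10⁻⁴)(-0.69) = 1.2 × 10⁻³ → stable
  42–192 m: −αΔT+βΔS = −(2.3 × 10⁻⁴)(+0.0)+(7.9 × 10⁻⁴)(+0.15) = 1.2 × 10⁻⁴ → stable
  192–216 m: −αΔT+βΔS = −(2.3 × 10⁻⁴)(+4.2)+(7.9 × 10⁻⁴)(+1.40) = 1.4 × 10⁻⁴ → stable
  216–229 m: −αΔT+βΔS = −(2.3 × 10⁻⁴)(-2.3)+(7.9 × 10⁻⁴)(+2.49) = 2.5 × 10⁻³ → stable
  229–236 m: −αΔT+βΔS = −(2.3 × 10⁻⁴)(+5.3)+(7.9 × 10⁻⁴)(-3.81) = -4.2 × 10⁻³ → UNSTABLE
The 229–236 m interval has Δρ < 0: lighter water underlies denser water.

229–236 m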